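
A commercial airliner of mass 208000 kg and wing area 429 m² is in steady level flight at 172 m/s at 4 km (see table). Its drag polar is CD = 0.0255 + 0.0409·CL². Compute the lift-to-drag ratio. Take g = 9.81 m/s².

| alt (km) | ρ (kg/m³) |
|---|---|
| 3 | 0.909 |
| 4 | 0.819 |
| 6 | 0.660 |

At 4 km, from the table: ρ = 0.819 kg/m³.
Level flight ⇒ L = W = m·g = 208000 × 9.81 = 2.0405×10^6 N.
Dynamic pressure q = 0.5 × 0.819 × 172² = 12110 Pa.
CL = W/(q·S) = 2.0405×10^6 / (12110 × 429) = 0.3926.
CD = 0.0255 + 0.0409 × 0.3926² = 0.0318.
L/D = CL/CD = 0.3926 / 0.0318 = 12.3

L/D = 12.3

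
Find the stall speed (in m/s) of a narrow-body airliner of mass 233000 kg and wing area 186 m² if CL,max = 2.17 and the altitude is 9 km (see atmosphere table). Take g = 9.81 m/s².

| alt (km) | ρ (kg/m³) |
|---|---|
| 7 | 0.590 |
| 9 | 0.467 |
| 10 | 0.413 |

At 9 km, from the table: ρ = 0.467 kg/m³.
Weight W = mg = 233000 × 9.81 = 2.286×10^6 N.
From L = ½ρV²S·CL,max = W: V_stall = √(2W/(ρSCL,max)) = √(2·2.286×10^6/(0.467·186·2.17))
V_stall = √24250 = 156 m/s

V_stall = 156 m/s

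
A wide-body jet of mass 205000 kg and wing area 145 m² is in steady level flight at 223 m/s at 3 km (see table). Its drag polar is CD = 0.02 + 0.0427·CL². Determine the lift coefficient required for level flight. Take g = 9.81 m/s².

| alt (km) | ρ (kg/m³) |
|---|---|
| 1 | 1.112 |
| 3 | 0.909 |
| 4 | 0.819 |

CL = 0.614

At 3 km, from the table: ρ = 0.909 kg/m³.
Level flight ⇒ L = W = m·g = 205000 × 9.81 = 2.011×10^6 N.
Dynamic pressure q = 0.5 × 0.909 × 223² = 22600 Pa.
CL = W/(q·S) = 2.011×10^6 / (22600 × 145) = 0.6136.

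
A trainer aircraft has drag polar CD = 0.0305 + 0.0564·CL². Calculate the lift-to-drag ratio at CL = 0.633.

L/D = 11.9

CD = 0.0305 + 0.0564 × 0.633² = 0.0531
L/D = CL/CD = 0.633 / 0.0531 = 11.9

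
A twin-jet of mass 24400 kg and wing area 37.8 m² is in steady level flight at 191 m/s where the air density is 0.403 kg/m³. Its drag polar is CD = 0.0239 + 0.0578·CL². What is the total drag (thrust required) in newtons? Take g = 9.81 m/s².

In steady level flight, lift balances weight: W = mg = 24400 × 9.81 = 2.3936×10^5 N.
q = ½ρv² = ½ × 0.403 × 191² = 7351 Pa.
CL = W/(q·S) = 2.3936×10^5 / (7351 × 37.8) = 0.8614.
CD = 0.0239 + 0.0578 × 0.8614² = 0.06679.
D = q·S·CD = 7351 × 37.8 × 0.06679 = 18560 N

D = 18600 N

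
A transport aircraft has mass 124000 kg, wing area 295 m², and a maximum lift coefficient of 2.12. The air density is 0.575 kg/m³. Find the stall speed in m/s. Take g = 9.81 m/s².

Weight W = mg = 124000 × 9.81 = 1.216×10^6 N.
V_stall = √(2W/(ρ·S·CL,max)) = √(2 × 1.216×10^6 / (0.575 × 295 × 2.12))
V_stall = √6765 = 82.3 m/s

V_stall = 82.3 m/s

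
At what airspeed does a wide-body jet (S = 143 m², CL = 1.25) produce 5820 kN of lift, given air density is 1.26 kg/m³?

v = 227 m/s

L = ½ρv²S·CL ⇒ v = √(2L/(ρ·S·CL))
v = √(2 × 5.82×10^6 / (1.26 × 143 × 1.25)) = √51680 = 227 m/s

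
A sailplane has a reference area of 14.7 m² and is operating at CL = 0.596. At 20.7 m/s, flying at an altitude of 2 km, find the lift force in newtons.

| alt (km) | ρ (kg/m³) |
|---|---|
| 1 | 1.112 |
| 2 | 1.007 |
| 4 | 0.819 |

At 2 km, from the table: ρ = 1.007 kg/m³.
L = ½ρv²S·CL = ½ × 1.007 × 20.7² × 14.7 × 0.596 = 1890 N

L = 1890 N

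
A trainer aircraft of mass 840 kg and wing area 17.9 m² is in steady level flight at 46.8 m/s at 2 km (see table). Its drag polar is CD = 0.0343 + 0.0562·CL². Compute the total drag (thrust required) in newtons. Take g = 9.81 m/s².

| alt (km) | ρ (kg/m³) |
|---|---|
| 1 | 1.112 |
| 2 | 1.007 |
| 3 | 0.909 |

At 2 km, from the table: ρ = 1.007 kg/m³.
Weight W = mg = 840 × 9.81 = 8240.4 N; in level flight L = W.
q = ½ρv² = ½ × 1.007 × 46.8² = 1103 Pa.
Required CL = L/(qS) = 8240.4/(1103·17.9) = 0.4174.
CD = 0.0343 + 0.0562 × 0.4174² = 0.04409.
D = q·S·CD = 1103 × 17.9 × 0.04409 = 870.4 N

D = 870 N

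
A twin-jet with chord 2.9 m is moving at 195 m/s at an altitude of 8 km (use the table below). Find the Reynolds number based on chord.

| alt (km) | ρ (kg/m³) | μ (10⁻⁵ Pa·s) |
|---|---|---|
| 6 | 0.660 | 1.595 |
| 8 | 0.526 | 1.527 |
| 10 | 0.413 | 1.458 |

Re = 1.95×10^7

At 8 km, from the table: ρ = 0.526 kg/m³, μ = 1.527×10⁻⁵ Pa·s.
Re = ρ·v·c/μ = 0.526 × 195 × 2.9 / (1.527×10⁻⁵) = 1.95×10^7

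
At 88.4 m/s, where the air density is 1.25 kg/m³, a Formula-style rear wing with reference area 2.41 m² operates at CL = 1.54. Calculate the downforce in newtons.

Dynamic pressure q = ½ρv² = ½ × 1.25 × 88.4² = 4884 Pa.
L = q·S·CL = 4884 × 2.41 × 1.54 = 18100 N ≈ 18.1 kN

L = 18100 N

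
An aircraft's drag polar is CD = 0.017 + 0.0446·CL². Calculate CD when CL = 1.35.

CD = 0.0983

CD = 0.017 + 0.0446 × 1.35² = 0.017 + 0.08128 = 0.0983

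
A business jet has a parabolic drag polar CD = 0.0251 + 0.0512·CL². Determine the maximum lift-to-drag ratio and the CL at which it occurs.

(L/D)max = 13.9, at CL = 0.7

For CD = CD0 + K·CL², (L/D)max occurs at CL* = √(CD0/K) and equals 1/(2√(K·CD0)).
(L/D)max = 1/(2√(0.0512 × 0.0251)) = 1/(2 × 0.03585) = 13.9
CL* = √(0.0251/0.0512) = 0.7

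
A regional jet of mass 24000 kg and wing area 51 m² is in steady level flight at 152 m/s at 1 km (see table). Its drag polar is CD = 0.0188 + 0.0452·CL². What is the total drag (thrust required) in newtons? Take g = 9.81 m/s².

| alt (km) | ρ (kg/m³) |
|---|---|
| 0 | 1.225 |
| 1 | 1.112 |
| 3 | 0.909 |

D = 16100 N

At 1 km, from the table: ρ = 1.112 kg/m³.
Weight W = mg = 24000 × 9.81 = 2.3544×10^5 N; in level flight L = W.
Dynamic pressure q = 0.5 × 1.112 × 152² = 12850 Pa.
CL = W/(q·S) = 2.3544×10^5 / (12850 × 51) = 0.3594.
CD = 0.0188 + 0.0452 × 0.3594² = 0.02464.
D = q·S·CD = 12850 × 51 × 0.02464 = 16140 N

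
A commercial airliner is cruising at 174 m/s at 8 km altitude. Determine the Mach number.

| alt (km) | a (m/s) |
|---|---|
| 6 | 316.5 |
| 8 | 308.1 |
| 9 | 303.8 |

M = 0.565

At 8 km, from the table: a = 308.1 m/s.
M = v/a = 174 / 308.1 = 0.565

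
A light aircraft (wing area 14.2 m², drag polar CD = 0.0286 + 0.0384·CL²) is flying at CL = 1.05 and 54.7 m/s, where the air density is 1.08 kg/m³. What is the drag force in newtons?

CD = 0.0286 + 0.0384 × 1.05² = 0.07094
D = ½ρv²S·CD = ½ × 1.08 × 54.7² × 14.2 × 0.07094 = 1630 N

D = 1630 N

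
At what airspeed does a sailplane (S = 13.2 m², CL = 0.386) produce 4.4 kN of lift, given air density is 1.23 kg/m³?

L = ½ρv²S·CL ⇒ v = √(2L/(ρ·S·CL))
v = √(2 × 4400 / (1.23 × 13.2 × 0.386)) = √1404 = 37.5 m/s

v = 37.5 m/s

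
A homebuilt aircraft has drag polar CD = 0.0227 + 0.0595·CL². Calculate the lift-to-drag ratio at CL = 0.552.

L/D = 13.5

CD = 0.0227 + 0.0595 × 0.552² = 0.04083
L/D = CL/CD = 0.552 / 0.04083 = 13.5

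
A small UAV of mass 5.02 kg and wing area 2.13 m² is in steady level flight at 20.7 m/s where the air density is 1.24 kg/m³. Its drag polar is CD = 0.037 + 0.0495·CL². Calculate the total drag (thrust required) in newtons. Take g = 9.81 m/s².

D = 21.1 N

Weight W = mg = 5.02 × 9.81 = 49.246 N; in level flight L = W.
q = ½ρv² = ½ × 1.24 × 20.7² = 265.7 Pa.
CL = 2W/(ρv²S) = 2×49.246/(1.24×20.7²×2.13) = 0.08703.
CD = 0.037 + 0.0495 × 0.08703² = 0.03737.
D = q·S·CD = 265.7 × 2.13 × 0.03737 = 21.15 N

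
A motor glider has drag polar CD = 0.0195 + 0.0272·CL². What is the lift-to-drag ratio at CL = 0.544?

CD = 0.0195 + 0.0272 × 0.544² = 0.02755
L/D = CL/CD = 0.544 / 0.02755 = 19.7

L/D = 19.7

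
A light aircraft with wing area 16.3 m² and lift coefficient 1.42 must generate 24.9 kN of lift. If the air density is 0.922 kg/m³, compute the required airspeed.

v = 48.3 m/s

L = ½ρv²S·CL ⇒ v = √(2L/(ρ·S·CL))
v = √(2 × 24900 / (0.922 × 16.3 × 1.42)) = √2334 = 48.3 m/s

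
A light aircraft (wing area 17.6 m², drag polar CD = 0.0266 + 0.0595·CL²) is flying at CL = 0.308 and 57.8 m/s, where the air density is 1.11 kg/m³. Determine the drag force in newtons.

CD = 0.0266 + 0.0595 × 0.308² = 0.03224
D = ½ρv²S·CD = ½ × 1.11 × 57.8² × 17.6 × 0.03224 = 1050 N

D = 1050 N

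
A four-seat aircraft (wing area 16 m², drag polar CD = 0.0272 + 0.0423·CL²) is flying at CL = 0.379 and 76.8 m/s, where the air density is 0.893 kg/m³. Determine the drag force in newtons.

D = 1400 N

CD = 0.0272 + 0.0423 × 0.379² = 0.03328
D = ½ρv²S·CD = ½ × 0.893 × 76.8² × 16 × 0.03328 = 1400 N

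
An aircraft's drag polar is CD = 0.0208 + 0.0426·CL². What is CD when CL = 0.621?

CD = 0.0208 + 0.0426 × 0.621² = 0.0208 + 0.01643 = 0.0372

CD = 0.0372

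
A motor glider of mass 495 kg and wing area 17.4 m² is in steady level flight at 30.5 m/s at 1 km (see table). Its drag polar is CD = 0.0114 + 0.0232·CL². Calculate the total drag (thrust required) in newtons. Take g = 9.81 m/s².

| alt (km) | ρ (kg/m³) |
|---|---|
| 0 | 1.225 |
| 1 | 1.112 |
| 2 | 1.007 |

D = 163 N

At 1 km, from the table: ρ = 1.112 kg/m³.
In steady level flight, lift balances weight: W = mg = 495 × 9.81 = 4855.9 N.
q = ½ρv² = ½ × 1.112 × 30.5² = 517.2 Pa.
CL = W/(q·S) = 4855.9 / (517.2 × 17.4) = 0.5396.
CD = 0.0114 + 0.0232 × 0.5396² = 0.01815.
D = q·S·CD = 517.2 × 17.4 × 0.01815 = 163.4 N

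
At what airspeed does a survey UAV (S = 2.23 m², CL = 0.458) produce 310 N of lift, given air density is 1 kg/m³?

v = 24.6 m/s

L = ½ρv²S·CL ⇒ v = √(2L/(ρ·S·CL))
v = √(2 × 310 / (1 × 2.23 × 0.458)) = √607 = 24.6 m/s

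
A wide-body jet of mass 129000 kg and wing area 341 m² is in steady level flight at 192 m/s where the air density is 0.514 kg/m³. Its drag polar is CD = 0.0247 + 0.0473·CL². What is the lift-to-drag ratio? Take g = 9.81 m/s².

L/D = 12.3

Level flight ⇒ L = W = m·g = 129000 × 9.81 = 1.2655×10^6 N.
Dynamic pressure q = 0.5 × 0.514 × 192² = 9474 Pa.
CL = 2W/(ρv²S) = 2×1.2655×10^6/(0.514×192²×341) = 0.3917.
CD = 0.0247 + 0.0473 × 0.3917² = 0.03196.
L/D = CL/CD = 0.3917 / 0.03196 = 12.3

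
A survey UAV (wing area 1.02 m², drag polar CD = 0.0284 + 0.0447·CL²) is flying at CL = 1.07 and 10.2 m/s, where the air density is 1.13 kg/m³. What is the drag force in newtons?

D = 4.77 N

CD = 0.0284 + 0.0447 × 1.07² = 0.07958
D = ½ρv²S·CD = ½ × 1.13 × 10.2² × 1.02 × 0.07958 = 4.77 N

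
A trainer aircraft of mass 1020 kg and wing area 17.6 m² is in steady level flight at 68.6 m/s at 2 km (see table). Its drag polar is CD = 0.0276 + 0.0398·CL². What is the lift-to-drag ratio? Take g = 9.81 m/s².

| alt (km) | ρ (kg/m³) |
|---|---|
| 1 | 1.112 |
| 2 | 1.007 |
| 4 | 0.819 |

At 2 km, from the table: ρ = 1.007 kg/m³.
Weight W = mg = 1020 × 9.81 = 10006 N; in level flight L = W.
q = ½ρv² = ½ × 1.007 × 68.6² = 2369 Pa.
CL = W/(q·S) = 10006 / (2369 × 17.6) = 0.2399.
CD = 0.0276 + 0.0398 × 0.2399² = 0.02989.
L/D = CL/CD = 0.2399 / 0.02989 = 8.03

L/D = 8.03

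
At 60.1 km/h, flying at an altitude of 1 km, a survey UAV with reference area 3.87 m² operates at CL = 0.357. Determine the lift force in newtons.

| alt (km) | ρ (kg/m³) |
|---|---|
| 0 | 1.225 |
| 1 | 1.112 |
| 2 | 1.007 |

L = 214 N

At 1 km, from the table: ρ = 1.112 kg/m³.
Convert speed: v = 60.1 km/h ÷ 3.6 = 16.69 m/s.
L = ½ρv²S·CL = ½ × 1.112 × 16.69² × 3.87 × 0.357 = 214 N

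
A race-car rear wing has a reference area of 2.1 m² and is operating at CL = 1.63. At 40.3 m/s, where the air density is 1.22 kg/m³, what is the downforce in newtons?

L = 3390 N

L = ½ρv²S·CL = ½ × 1.22 × 40.3² × 2.1 × 1.63 = 3390 N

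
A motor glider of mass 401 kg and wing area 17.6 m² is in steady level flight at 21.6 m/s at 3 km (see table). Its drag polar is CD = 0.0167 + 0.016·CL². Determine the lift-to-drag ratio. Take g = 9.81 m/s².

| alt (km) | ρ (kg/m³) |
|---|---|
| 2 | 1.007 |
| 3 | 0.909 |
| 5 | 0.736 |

L/D = 30.6

At 3 km, from the table: ρ = 0.909 kg/m³.
Weight W = mg = 401 × 9.81 = 3933.8 N; in level flight L = W.
Dynamic pressure q = 0.5 × 0.909 × 21.6² = 212.1 Pa.
CL = W/(q·S) = 3933.8 / (212.1 × 17.6) = 1.054.
CD = 0.0167 + 0.016 × 1.054² = 0.03448.
L/D = CL/CD = 1.054 / 0.03448 = 30.6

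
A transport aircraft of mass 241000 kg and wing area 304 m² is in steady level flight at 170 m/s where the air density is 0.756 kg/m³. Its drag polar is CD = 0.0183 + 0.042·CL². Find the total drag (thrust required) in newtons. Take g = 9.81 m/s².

D = 1.31×10^5 N

Weight W = mg = 241000 × 9.81 = 2.3642×10^6 N; in level flight L = W.
q = ½ρv² = ½ × 0.756 × 170² = 10920 Pa.
Required CL = L/(qS) = 2.3642×10^6/(10920·304) = 0.7119.
CD = 0.0183 + 0.042 × 0.7119² = 0.03959.
D = q·S·CD = 10920 × 304 × 0.03959 = 1.315×10^5 N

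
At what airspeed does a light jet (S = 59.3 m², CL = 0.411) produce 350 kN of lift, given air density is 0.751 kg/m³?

v = 196 m/s

L = ½ρv²S·CL ⇒ v = √(2L/(ρ·S·CL))
v = √(2 × 3.5×10^5 / (0.751 × 59.3 × 0.411)) = √38240 = 196 m/s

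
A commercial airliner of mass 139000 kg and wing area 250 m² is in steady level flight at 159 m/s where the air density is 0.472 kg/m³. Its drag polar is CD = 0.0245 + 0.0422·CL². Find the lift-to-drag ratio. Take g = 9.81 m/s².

L/D = 15.3

Weight W = mg = 139000 × 9.81 = 1.3636×10^6 N; in level flight L = W.
q = ½ρv² = ½ × 0.472 × 159² = 5966 Pa.
Required CL = L/(qS) = 1.3636×10^6/(5966·250) = 0.9142.
CD = 0.0245 + 0.0422 × 0.9142² = 0.05977.
L/D = CL/CD = 0.9142 / 0.05977 = 15.3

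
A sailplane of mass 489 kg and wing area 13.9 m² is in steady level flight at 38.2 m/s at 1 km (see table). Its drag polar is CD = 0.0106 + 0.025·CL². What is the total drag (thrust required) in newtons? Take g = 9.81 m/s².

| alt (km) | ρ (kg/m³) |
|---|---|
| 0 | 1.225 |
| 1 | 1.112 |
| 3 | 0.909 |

At 1 km, from the table: ρ = 1.112 kg/m³.
Level flight ⇒ L = W = m·g = 489 × 9.81 = 4797.1 N.
Dynamic pressure q = 0.5 × 1.112 × 38.2² = 811.3 Pa.
Required CL = L/(qS) = 4797.1/(811.3·13.9) = 0.4254.
CD = 0.0106 + 0.025 × 0.4254² = 0.01512.
D = q·S·CD = 811.3 × 13.9 × 0.01512 = 170.6 N

D = 171 N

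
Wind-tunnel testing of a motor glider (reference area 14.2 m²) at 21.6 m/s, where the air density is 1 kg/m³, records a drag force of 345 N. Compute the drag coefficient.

CD = 0.104

From D = ½ρv²S·CD, rearranging gives CD = 2D/(ρv²S).
CD = 2 × 345 / (1 × 21.6² × 14.2) = 0.104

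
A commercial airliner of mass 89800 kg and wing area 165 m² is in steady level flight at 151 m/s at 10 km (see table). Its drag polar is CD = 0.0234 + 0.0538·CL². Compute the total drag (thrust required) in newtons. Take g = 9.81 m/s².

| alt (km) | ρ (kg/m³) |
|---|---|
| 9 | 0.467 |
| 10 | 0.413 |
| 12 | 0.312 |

D = 71900 N

At 10 km, from the table: ρ = 0.413 kg/m³.
Weight W = mg = 89800 × 9.81 = 8.8094×10^5 N; in level flight L = W.
Dynamic pressure q = 0.5 × 0.413 × 151² = 4708 Pa.
Required CL = L/(qS) = 8.8094×10^5/(4708·165) = 1.134.
CD = 0.0234 + 0.0538 × 1.134² = 0.09258.
D = q·S·CD = 4708 × 165 × 0.09258 = 71920 N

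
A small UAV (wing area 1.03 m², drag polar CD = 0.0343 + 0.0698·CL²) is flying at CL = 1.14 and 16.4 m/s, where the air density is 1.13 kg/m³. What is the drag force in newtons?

D = 19.6 N

CD = 0.0343 + 0.0698 × 1.14² = 0.125
D = ½ρv²S·CD = ½ × 1.13 × 16.4² × 1.03 × 0.125 = 19.6 N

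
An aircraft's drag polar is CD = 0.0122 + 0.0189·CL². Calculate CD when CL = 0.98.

CD = 0.0122 + 0.0189 × 0.98² = 0.0122 + 0.01815 = 0.0304

CD = 0.0304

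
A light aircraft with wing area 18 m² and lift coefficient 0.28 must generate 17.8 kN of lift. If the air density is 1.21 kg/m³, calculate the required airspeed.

v = 76.4 m/s

L = ½ρv²S·CL ⇒ v = √(2L/(ρ·S·CL))
v = √(2 × 17800 / (1.21 × 18 × 0.28)) = √5838 = 76.4 m/s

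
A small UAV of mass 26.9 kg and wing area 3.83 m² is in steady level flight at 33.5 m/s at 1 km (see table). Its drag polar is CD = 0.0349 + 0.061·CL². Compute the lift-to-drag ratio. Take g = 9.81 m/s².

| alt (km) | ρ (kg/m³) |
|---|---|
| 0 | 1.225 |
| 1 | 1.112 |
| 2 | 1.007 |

L/D = 3.1

At 1 km, from the table: ρ = 1.112 kg/m³.
In steady level flight, lift balances weight: W = mg = 26.9 × 9.81 = 263.89 N.
Dynamic pressure q = 0.5 × 1.112 × 33.5² = 624 Pa.
CL = W/(q·S) = 263.89 / (624 × 3.83) = 0.1104.
CD = 0.0349 + 0.061 × 0.1104² = 0.03564.
L/D = CL/CD = 0.1104 / 0.03564 = 3.1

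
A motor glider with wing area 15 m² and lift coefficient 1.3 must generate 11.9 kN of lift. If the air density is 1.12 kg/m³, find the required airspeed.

v = 33 m/s

L = ½ρv²S·CL ⇒ v = √(2L/(ρ·S·CL))
v = √(2 × 11900 / (1.12 × 15 × 1.3)) = √1090 = 33 m/s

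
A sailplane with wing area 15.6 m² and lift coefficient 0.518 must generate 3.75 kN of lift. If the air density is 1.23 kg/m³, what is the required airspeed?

L = ½ρv²S·CL ⇒ v = √(2L/(ρ·S·CL))
v = √(2 × 3750 / (1.23 × 15.6 × 0.518)) = √754.6 = 27.5 m/s

v = 27.5 m/s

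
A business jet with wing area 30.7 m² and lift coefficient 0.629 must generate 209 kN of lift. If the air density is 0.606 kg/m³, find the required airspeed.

v = 189 m/s

L = ½ρv²S·CL ⇒ v = √(2L/(ρ·S·CL))
v = √(2 × 2.09×10^5 / (0.606 × 30.7 × 0.629)) = √35720 = 189 m/s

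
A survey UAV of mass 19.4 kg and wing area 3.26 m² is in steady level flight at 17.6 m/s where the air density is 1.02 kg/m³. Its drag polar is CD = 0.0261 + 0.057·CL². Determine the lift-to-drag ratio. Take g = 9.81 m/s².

L/D = 10.9

Level flight ⇒ L = W = m·g = 19.4 × 9.81 = 190.31 N.
q = ½ρv² = ½ × 1.02 × 17.6² = 158 Pa.
CL = W/(q·S) = 190.31 / (158 × 3.26) = 0.3695.
CD = 0.0261 + 0.057 × 0.3695² = 0.03388.
L/D = CL/CD = 0.3695 / 0.03388 = 10.9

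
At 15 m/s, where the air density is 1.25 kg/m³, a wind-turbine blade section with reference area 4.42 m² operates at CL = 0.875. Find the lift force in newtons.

L = ½ρv²S·CL = ½ × 1.25 × 15² × 4.42 × 0.875 = 544 N

L = 544 N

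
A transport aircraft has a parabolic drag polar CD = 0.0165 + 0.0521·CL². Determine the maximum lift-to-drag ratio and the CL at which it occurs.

(L/D)max = 17.1, at CL = 0.563

For CD = CD0 + K·CL², (L/D)max occurs at CL* = √(CD0/K) and equals 1/(2√(K·CD0)).
(L/D)max = 1/(2√(0.0521 × 0.0165)) = 1/(2 × 0.02932) = 17.1
CL* = √(0.0165/0.0521) = 0.563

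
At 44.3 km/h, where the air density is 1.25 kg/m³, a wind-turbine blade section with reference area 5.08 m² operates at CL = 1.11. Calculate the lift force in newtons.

Convert speed: v = 44.3 km/h ÷ 3.6 = 12.31 m/s.
Dynamic pressure q = ½ρv² = ½ × 1.25 × 12.31² = 94.64 Pa.
L = q·S·CL = 94.64 × 5.08 × 1.11 = 534 N

L = 534 N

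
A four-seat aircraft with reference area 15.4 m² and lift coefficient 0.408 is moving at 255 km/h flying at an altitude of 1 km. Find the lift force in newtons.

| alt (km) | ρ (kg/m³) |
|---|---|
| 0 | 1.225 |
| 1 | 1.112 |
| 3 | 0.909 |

At 1 km, from the table: ρ = 1.112 kg/m³.
Convert speed: v = 255 km/h ÷ 3.6 = 70.83 m/s.
L = ½ρv²S·CL = ½ × 1.112 × 70.83² × 15.4 × 0.408 = 17500 N ≈ 17.5 kN

L = 17500 N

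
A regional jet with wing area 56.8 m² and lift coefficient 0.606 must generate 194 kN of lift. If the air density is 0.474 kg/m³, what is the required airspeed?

v = 154 m/s

L = ½ρv²S·CL ⇒ v = √(2L/(ρ·S·CL))
v = √(2 × 1.94×10^5 / (0.474 × 56.8 × 0.606)) = √23780 = 154 m/s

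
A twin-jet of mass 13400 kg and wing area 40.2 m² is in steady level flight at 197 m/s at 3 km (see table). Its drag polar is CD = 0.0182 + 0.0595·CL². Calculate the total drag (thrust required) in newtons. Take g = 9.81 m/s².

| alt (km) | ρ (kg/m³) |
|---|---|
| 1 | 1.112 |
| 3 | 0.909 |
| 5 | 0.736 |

At 3 km, from the table: ρ = 0.909 kg/m³.
In steady level flight, lift balances weight: W = mg = 13400 × 9.81 = 1.3145×10^5 N.
Dynamic pressure q = 0.5 × 0.909 × 197² = 17640 Pa.
Required CL = L/(qS) = 1.3145×10^5/(17640·40.2) = 0.1854.
CD = 0.0182 + 0.0595 × 0.1854² = 0.02024.
D = q·S·CD = 17640 × 40.2 × 0.02024 = 14360 N

D = 14400 N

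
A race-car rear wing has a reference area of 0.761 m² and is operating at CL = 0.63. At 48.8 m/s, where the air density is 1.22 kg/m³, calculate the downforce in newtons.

L = 696 N

L = ½ρv²S·CL = ½ × 1.22 × 48.8² × 0.761 × 0.63 = 696 N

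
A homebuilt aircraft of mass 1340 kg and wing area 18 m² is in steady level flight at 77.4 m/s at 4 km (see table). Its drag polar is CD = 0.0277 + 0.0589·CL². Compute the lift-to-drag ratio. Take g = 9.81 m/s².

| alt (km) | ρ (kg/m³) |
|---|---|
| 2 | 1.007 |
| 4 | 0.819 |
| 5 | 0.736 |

At 4 km, from the table: ρ = 0.819 kg/m³.
In steady level flight, lift balances weight: W = mg = 1340 × 9.81 = 13145 N.
Dynamic pressure q = 0.5 × 0.819 × 77.4² = 2453 Pa.
Required CL = L/(qS) = 13145/(2453·18) = 0.2977.
CD = 0.0277 + 0.0589 × 0.2977² = 0.03292.
L/D = CL/CD = 0.2977 / 0.03292 = 9.04

L/D = 9.04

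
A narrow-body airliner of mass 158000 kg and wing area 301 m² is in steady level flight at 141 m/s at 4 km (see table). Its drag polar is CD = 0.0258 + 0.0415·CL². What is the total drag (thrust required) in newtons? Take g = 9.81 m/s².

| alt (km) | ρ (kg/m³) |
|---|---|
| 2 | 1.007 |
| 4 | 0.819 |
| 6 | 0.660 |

At 4 km, from the table: ρ = 0.819 kg/m³.
Weight W = mg = 158000 × 9.81 = 1.55×10^6 N; in level flight L = W.
q = ½ρv² = ½ × 0.819 × 141² = 8141 Pa.
Required CL = L/(qS) = 1.55×10^6/(8141·301) = 0.6325.
CD = 0.0258 + 0.0415 × 0.6325² = 0.0424.
D = q·S·CD = 8141 × 301 × 0.0424 = 1.039×10^5 N

D = 1.04×10^5 N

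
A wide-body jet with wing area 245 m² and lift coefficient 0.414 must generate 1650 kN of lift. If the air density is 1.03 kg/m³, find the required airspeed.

L = ½ρv²S·CL ⇒ v = √(2L/(ρ·S·CL))
v = √(2 × 1.65×10^6 / (1.03 × 245 × 0.414)) = √31590 = 178 m/s

v = 178 m/s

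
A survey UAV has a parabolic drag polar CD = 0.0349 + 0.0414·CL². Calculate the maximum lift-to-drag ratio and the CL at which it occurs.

(L/D)max = 13.2, at CL = 0.918

For CD = CD0 + K·CL², (L/D)max occurs at CL* = √(CD0/K) and equals 1/(2√(K·CD0)).
(L/D)max = 1/(2√(0.0414 × 0.0349)) = 1/(2 × 0.03801) = 13.2
CL* = √(0.0349/0.0414) = 0.918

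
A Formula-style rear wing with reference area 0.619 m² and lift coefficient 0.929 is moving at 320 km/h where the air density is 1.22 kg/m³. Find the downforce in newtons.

Convert speed: v = 320 km/h ÷ 3.6 = 88.89 m/s.
Dynamic pressure q = ½ρv² = ½ × 1.22 × 88.89² = 4820 Pa.
L = q·S·CL = 4820 × 0.619 × 0.929 = 2770 N

L = 2770 N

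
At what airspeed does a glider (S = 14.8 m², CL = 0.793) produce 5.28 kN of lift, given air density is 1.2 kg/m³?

L = ½ρv²S·CL ⇒ v = √(2L/(ρ·S·CL))
v = √(2 × 5280 / (1.2 × 14.8 × 0.793)) = √749.8 = 27.4 m/s

v = 27.4 m/s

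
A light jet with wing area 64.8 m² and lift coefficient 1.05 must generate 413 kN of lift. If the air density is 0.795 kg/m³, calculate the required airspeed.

L = ½ρv²S·CL ⇒ v = √(2L/(ρ·S·CL))
v = √(2 × 4.13×10^5 / (0.795 × 64.8 × 1.05)) = √15270 = 124 m/s

v = 124 m/s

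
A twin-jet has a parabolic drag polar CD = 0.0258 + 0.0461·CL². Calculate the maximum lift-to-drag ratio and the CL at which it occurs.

For CD = CD0 + K·CL², (L/D)max occurs at CL* = √(CD0/K) and equals 1/(2√(K·CD0)).
(L/D)max = 1/(2√(0.0461 × 0.0258)) = 1/(2 × 0.03449) = 14.5
CL* = √(0.0258/0.0461) = 0.748

(L/D)max = 14.5, at CL = 0.748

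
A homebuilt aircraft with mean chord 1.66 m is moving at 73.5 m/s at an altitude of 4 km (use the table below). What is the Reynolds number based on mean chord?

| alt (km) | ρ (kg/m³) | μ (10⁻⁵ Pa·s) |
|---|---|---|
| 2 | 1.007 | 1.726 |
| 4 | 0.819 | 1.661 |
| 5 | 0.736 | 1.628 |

Re = 6.02×10^6

At 4 km, from the table: ρ = 0.819 kg/m³, μ = 1.661×10⁻⁵ Pa·s.
Re = ρ·v·c/μ = 0.819 × 73.5 × 1.66 / (1.661×10⁻⁵) = 6.02×10^6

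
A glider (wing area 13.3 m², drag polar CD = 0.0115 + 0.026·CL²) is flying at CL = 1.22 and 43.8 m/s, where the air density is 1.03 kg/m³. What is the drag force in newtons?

D = 660 N

CD = 0.0115 + 0.026 × 1.22² = 0.0502
D = ½ρv²S·CD = ½ × 1.03 × 43.8² × 13.3 × 0.0502 = 660 N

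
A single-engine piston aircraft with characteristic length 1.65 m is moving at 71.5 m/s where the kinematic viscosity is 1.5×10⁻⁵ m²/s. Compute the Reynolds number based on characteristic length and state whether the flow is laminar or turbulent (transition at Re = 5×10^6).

Re = v·c/ν = 71.5 × 1.65 / (1.5×10⁻⁵) = 7.86×10^6
Since 7.86×10^6 > 5×10^6, the flow is turbulent.

Re = 7.86×10^6 (turbulent)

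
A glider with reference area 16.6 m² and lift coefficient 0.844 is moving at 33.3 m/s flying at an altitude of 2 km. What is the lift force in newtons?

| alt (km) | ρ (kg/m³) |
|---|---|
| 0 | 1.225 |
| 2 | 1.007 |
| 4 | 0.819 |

L = 7820 N

At 2 km, from the table: ρ = 1.007 kg/m³.
L = ½ρv²S·CL = ½ × 1.007 × 33.3² × 16.6 × 0.844 = 7820 N ≈ 7.82 kN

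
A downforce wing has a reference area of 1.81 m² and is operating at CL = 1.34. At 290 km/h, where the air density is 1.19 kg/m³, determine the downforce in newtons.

Convert speed: v = 290 km/h ÷ 3.6 = 80.56 m/s.
L = ½ρv²S·CL = ½ × 1.19 × 80.56² × 1.81 × 1.34 = 9360 N ≈ 9.36 kN

L = 9360 N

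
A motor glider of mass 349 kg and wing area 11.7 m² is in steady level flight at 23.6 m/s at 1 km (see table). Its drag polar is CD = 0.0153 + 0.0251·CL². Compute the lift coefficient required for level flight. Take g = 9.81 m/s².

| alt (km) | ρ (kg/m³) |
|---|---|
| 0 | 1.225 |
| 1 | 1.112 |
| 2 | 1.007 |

At 1 km, from the table: ρ = 1.112 kg/m³.
In steady level flight, lift balances weight: W = mg = 349 × 9.81 = 3423.7 N.
Dynamic pressure q = 0.5 × 1.112 × 23.6² = 309.7 Pa.
Required CL = L/(qS) = 3423.7/(309.7·11.7) = 0.945.

CL = 0.945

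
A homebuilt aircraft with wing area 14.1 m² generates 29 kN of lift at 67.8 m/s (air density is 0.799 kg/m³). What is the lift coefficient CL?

CL = 1.12

From L = ½ρv²S·CL, rearranging gives CL = 2L/(ρv²S).
CL = 2 × 29000 / (0.799 × 67.8² × 14.1) = 1.12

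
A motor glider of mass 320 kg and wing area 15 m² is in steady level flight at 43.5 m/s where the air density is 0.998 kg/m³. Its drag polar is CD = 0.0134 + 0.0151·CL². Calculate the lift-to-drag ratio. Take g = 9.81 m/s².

L/D = 15.7

In steady level flight, lift balances weight: W = mg = 320 × 9.81 = 3139.2 N.
Dynamic pressure q = 0.5 × 0.998 × 43.5² = 944.2 Pa.
CL = 2W/(ρv²S) = 2×3139.2/(0.998×43.5²×15) = 0.2216.
CD = 0.0134 + 0.0151 × 0.2216² = 0.01414.
L/D = CL/CD = 0.2216 / 0.01414 = 15.7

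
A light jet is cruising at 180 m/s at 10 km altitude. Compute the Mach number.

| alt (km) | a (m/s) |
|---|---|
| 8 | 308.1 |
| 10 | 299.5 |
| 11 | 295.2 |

M = 0.601

At 10 km, from the table: a = 299.5 m/s.
M = v/a = 180 / 299.5 = 0.601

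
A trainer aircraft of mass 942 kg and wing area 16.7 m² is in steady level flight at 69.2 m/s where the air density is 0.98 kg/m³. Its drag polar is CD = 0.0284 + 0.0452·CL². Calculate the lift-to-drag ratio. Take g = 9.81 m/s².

In steady level flight, lift balances weight: W = mg = 942 × 9.81 = 9241 N.
Dynamic pressure q = 0.5 × 0.98 × 69.2² = 2346 Pa.
CL = 2W/(ρv²S) = 2×9241/(0.98×69.2²×16.7) = 0.2358.
CD = 0.0284 + 0.0452 × 0.2358² = 0.03091.
L/D = CL/CD = 0.2358 / 0.03091 = 7.63

L/D = 7.63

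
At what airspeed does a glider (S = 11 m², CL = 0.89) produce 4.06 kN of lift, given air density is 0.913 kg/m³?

v = 30.1 m/s

L = ½ρv²S·CL ⇒ v = √(2L/(ρ·S·CL))
v = √(2 × 4060 / (0.913 × 11 × 0.89)) = √908.5 = 30.1 m/s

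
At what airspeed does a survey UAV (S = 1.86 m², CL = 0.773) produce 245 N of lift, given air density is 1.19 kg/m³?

v = 16.9 m/s

L = ½ρv²S·CL ⇒ v = √(2L/(ρ·S·CL))
v = √(2 × 245 / (1.19 × 1.86 × 0.773)) = √286.4 = 16.9 m/s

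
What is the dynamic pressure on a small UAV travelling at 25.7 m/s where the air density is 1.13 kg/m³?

q = ½ρv² = ½ × 1.13 × 25.7² = 373 Pa

q = 373 Pa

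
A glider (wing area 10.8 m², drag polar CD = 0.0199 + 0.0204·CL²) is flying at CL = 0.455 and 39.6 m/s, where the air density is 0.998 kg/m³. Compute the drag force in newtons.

D = 204 N

CD = 0.0199 + 0.0204 × 0.455² = 0.02412
D = ½ρv²S·CD = ½ × 0.998 × 39.6² × 10.8 × 0.02412 = 204 N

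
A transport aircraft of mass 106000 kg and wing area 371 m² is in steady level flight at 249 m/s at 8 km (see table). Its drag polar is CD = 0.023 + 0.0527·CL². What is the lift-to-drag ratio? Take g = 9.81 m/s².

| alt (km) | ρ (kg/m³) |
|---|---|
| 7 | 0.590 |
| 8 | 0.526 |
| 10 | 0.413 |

L/D = 7

At 8 km, from the table: ρ = 0.526 kg/m³.
Weight W = mg = 106000 × 9.81 = 1.0399×10^6 N; in level flight L = W.
Dynamic pressure q = 0.5 × 0.526 × 249² = 16310 Pa.
CL = 2W/(ρv²S) = 2×1.0399×10^6/(0.526×249²×371) = 0.1719.
CD = 0.023 + 0.0527 × 0.1719² = 0.02456.
L/D = CL/CD = 0.1719 / 0.02456 = 7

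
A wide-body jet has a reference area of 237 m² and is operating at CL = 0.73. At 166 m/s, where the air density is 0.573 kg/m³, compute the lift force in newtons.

Dynamic pressure q = ½ρv² = ½ × 0.573 × 166² = 7895 Pa.
L = q·S·CL = 7895 × 237 × 0.73 = 1.37×10^6 N ≈ 1370 kN

L = 1.37×10^6 N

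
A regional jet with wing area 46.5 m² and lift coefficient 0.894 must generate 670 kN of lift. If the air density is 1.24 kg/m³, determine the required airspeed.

v = 161 m/s

L = ½ρv²S·CL ⇒ v = √(2L/(ρ·S·CL))
v = √(2 × 6.7×10^5 / (1.24 × 46.5 × 0.894)) = √26000 = 161 m/s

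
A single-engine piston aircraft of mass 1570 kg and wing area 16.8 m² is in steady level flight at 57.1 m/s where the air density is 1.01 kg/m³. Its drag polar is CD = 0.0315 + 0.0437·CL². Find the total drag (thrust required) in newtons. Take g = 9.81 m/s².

In steady level flight, lift balances weight: W = mg = 1570 × 9.81 = 15402 N.
Dynamic pressure q = 0.5 × 1.01 × 57.1² = 1647 Pa.
Required CL = L/(qS) = 15402/(1647·16.8) = 0.5568.
CD = 0.0315 + 0.0437 × 0.5568² = 0.04505.
D = q·S·CD = 1647 × 16.8 × 0.04505 = 1246 N

D = 1250 N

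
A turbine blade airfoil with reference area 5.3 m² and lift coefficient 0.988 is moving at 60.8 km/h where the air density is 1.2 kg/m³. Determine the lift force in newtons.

Convert speed: v = 60.8 km/h ÷ 3.6 = 16.89 m/s.
Dynamic pressure q = ½ρv² = ½ × 1.2 × 16.89² = 171.1 Pa.
L = q·S·CL = 171.1 × 5.3 × 0.988 = 896 N

L = 896 N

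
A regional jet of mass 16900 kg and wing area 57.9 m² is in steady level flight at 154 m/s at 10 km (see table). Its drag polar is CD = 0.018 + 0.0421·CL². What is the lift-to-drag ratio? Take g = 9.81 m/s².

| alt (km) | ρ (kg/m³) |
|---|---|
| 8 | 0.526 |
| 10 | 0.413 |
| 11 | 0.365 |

L/D = 18.1

At 10 km, from the table: ρ = 0.413 kg/m³.
Level flight ⇒ L = W = m·g = 16900 × 9.81 = 1.6579×10^5 N.
Dynamic pressure q = 0.5 × 0.413 × 154² = 4897 Pa.
CL = 2W/(ρv²S) = 2×1.6579×10^5/(0.413×154²×57.9) = 0.5847.
CD = 0.018 + 0.0421 × 0.5847² = 0.03239.
L/D = CL/CD = 0.5847 / 0.03239 = 18.1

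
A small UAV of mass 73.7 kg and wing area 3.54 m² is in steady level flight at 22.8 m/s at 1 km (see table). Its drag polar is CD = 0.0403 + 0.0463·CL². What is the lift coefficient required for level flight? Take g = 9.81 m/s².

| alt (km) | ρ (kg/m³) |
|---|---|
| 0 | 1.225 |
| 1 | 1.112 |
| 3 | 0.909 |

CL = 0.707

At 1 km, from the table: ρ = 1.112 kg/m³.
Weight W = mg = 73.7 × 9.81 = 723 N; in level flight L = W.
Dynamic pressure q = 0.5 × 1.112 × 22.8² = 289 Pa.
Required CL = L/(qS) = 723/(289·3.54) = 0.7066.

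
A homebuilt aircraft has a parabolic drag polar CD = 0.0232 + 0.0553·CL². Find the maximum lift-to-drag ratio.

For CD = CD0 + K·CL², (L/D)max occurs at CL* = √(CD0/K) and equals 1/(2√(K·CD0)).
(L/D)max = 1/(2√(0.0553 × 0.0232)) = 1/(2 × 0.03582) = 14

(L/D)max = 14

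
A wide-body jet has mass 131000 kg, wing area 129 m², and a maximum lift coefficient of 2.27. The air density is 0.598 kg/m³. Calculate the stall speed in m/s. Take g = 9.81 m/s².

V_stall = 121 m/s

Stall occurs when L = W at CL,max. W = mg = 131000 × 9.81 = 1.285×10^6 N.
V_stall = √(2W/(ρ·S·CL,max)) = √(2 × 1.285×10^6 / (0.598 × 129 × 2.27))
V_stall = √14680 = 121 m/s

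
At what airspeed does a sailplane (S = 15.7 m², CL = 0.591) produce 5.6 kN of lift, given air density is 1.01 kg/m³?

L = ½ρv²S·CL ⇒ v = √(2L/(ρ·S·CL))
v = √(2 × 5600 / (1.01 × 15.7 × 0.591)) = √1195 = 34.6 m/s

v = 34.6 m/s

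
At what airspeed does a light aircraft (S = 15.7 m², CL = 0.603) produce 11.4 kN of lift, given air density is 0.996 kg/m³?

v = 49.2 m/s

L = ½ρv²S·CL ⇒ v = √(2L/(ρ·S·CL))
v = √(2 × 11400 / (0.996 × 15.7 × 0.603)) = √2418 = 49.2 m/s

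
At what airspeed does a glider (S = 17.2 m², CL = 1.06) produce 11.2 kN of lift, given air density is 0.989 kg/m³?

v = 35.2 m/s

L = ½ρv²S·CL ⇒ v = √(2L/(ρ·S·CL))
v = √(2 × 11200 / (0.989 × 17.2 × 1.06)) = √1242 = 35.2 m/s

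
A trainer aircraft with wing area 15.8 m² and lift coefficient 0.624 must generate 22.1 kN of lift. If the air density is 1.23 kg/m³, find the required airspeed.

L = ½ρv²S·CL ⇒ v = √(2L/(ρ·S·CL))
v = √(2 × 22100 / (1.23 × 15.8 × 0.624)) = √3645 = 60.4 m/s

v = 60.4 m/s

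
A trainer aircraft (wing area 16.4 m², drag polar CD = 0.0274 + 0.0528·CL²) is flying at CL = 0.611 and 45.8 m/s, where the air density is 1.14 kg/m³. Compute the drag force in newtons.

CD = 0.0274 + 0.0528 × 0.611² = 0.04711
D = ½ρv²S·CD = ½ × 1.14 × 45.8² × 16.4 × 0.04711 = 924 N

D = 924 N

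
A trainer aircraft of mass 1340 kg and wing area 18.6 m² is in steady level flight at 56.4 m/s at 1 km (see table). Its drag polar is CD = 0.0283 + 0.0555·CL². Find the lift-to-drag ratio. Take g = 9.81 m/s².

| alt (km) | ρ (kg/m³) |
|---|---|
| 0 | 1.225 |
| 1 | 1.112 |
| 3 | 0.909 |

At 1 km, from the table: ρ = 1.112 kg/m³.
Level flight ⇒ L = W = m·g = 1340 × 9.81 = 13145 N.
Dynamic pressure q = 0.5 × 1.112 × 56.4² = 1769 Pa.
CL = 2W/(ρv²S) = 2×13145/(1.112×56.4²×18.6) = 0.3996.
CD = 0.0283 + 0.0555 × 0.3996² = 0.03716.
L/D = CL/CD = 0.3996 / 0.03716 = 10.8

L/D = 10.8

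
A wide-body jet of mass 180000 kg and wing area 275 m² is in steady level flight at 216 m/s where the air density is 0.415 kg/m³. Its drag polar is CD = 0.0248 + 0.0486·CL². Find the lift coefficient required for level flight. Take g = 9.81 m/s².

In steady level flight, lift balances weight: W = mg = 180000 × 9.81 = 1.7658×10^6 N.
Dynamic pressure q = 0.5 × 0.415 × 216² = 9681 Pa.
CL = W/(q·S) = 1.7658×10^6 / (9681 × 275) = 0.6633.

CL = 0.663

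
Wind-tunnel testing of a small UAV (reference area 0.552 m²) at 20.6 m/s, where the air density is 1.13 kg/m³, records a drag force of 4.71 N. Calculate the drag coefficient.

From D = ½ρv²S·CD, rearranging gives CD = 2D/(ρv²S).
CD = 2 × 4.71 / (1.13 × 20.6² × 0.552) = 0.0356

CD = 0.0356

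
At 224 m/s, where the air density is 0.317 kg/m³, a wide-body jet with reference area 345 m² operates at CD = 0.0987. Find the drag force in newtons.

D = ½ρv²S·CD = ½ × 0.317 × 224² × 345 × 0.0987 = 2.71×10^5 N ≈ 271 kN

D = 2.71×10^5 N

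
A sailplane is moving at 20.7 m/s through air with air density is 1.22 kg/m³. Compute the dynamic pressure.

q = ½ρv² = ½ × 1.22 × 20.7² = 261 Pa

q = 261 Pa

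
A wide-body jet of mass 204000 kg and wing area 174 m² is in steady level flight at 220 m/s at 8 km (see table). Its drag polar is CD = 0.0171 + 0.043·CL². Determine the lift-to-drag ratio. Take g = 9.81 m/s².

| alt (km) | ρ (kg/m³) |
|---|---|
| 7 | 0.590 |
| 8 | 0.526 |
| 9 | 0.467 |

L/D = 17.3

At 8 km, from the table: ρ = 0.526 kg/m³.
Weight W = mg = 204000 × 9.81 = 2.0012×10^6 N; in level flight L = W.
q = ½ρv² = ½ × 0.526 × 220² = 12730 Pa.
CL = W/(q·S) = 2.0012×10^6 / (12730 × 174) = 0.9035.
CD = 0.0171 + 0.043 × 0.9035² = 0.0522.
L/D = CL/CD = 0.9035 / 0.0522 = 17.3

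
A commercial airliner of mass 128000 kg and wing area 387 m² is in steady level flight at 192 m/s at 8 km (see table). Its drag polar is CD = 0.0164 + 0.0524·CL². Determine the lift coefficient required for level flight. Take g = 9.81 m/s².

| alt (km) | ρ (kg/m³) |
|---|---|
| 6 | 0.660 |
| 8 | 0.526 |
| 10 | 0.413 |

CL = 0.335

At 8 km, from the table: ρ = 0.526 kg/m³.
In steady level flight, lift balances weight: W = mg = 128000 × 9.81 = 1.2557×10^6 N.
Dynamic pressure q = 0.5 × 0.526 × 192² = 9695 Pa.
Required CL = L/(qS) = 1.2557×10^6/(9695·387) = 0.3347.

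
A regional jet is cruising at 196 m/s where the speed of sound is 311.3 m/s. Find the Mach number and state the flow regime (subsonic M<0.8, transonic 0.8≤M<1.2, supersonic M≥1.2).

M = v/a = 196 / 311.3 = 0.63
M = 0.63 → subsonic.

M = 0.63 (subsonic)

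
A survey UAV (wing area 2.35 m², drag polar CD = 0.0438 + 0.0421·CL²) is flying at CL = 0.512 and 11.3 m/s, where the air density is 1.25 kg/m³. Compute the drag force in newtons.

CD = 0.0438 + 0.0421 × 0.512² = 0.05484
D = ½ρv²S·CD = ½ × 1.25 × 11.3² × 2.35 × 0.05484 = 10.3 N

D = 10.3 N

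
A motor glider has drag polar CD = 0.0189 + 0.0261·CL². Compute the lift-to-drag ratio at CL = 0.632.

L/D = 21.6

CD = 0.0189 + 0.0261 × 0.632² = 0.02932
L/D = CL/CD = 0.632 / 0.02932 = 21.6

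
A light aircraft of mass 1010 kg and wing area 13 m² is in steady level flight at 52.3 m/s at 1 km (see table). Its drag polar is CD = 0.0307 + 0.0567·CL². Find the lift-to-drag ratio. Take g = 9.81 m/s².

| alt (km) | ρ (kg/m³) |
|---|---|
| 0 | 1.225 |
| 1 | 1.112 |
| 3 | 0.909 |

L/D = 11.2

At 1 km, from the table: ρ = 1.112 kg/m³.
In steady level flight, lift balances weight: W = mg = 1010 × 9.81 = 9908.1 N.
Dynamic pressure q = 0.5 × 1.112 × 52.3² = 1521 Pa.
CL = W/(q·S) = 9908.1 / (1521 × 13) = 0.5012.
CD = 0.0307 + 0.0567 × 0.5012² = 0.04494.
L/D = CL/CD = 0.5012 / 0.04494 = 11.2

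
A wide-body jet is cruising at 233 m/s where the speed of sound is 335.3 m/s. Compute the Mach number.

M = v/a = 233 / 335.3 = 0.695

M = 0.695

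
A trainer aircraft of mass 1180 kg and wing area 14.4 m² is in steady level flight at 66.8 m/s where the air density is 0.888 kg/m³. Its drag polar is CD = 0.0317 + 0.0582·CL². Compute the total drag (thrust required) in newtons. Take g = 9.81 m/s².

D = 1180 N

In steady level flight, lift balances weight: W = mg = 1180 × 9.81 = 11576 N.
Dynamic pressure q = 0.5 × 0.888 × 66.8² = 1981 Pa.
CL = W/(q·S) = 11576 / (1981 × 14.4) = 0.4057.
CD = 0.0317 + 0.0582 × 0.4057² = 0.04128.
D = q·S·CD = 1981 × 14.4 × 0.04128 = 1178 N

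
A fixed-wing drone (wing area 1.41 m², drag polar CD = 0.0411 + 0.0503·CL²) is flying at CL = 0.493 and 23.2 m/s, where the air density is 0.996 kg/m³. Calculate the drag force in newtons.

D = 20.2 N

CD = 0.0411 + 0.0503 × 0.493² = 0.05333
D = ½ρv²S·CD = ½ × 0.996 × 23.2² × 1.41 × 0.05333 = 20.2 N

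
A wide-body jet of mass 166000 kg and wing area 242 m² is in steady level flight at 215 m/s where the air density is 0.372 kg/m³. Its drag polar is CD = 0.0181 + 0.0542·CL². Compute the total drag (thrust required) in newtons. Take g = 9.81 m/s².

In steady level flight, lift balances weight: W = mg = 166000 × 9.81 = 1.6285×10^6 N.
Dynamic pressure q = 0.5 × 0.372 × 215² = 8598 Pa.
CL = W/(q·S) = 1.6285×10^6 / (8598 × 242) = 0.7827.
CD = 0.0181 + 0.0542 × 0.7827² = 0.0513.
D = q·S·CD = 8598 × 242 × 0.0513 = 1.067×10^5 N

D = 1.07×10^5 N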